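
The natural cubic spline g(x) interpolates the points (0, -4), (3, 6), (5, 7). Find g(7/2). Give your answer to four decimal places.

Let σ_i = g''(x_i). Step sizes h_i = 3, 2; slopes of the chords Δ_i = (y_(i+1) - y_i)/h_i = 10/3, 1/2.
  3·σ_0 + 10·σ_1 + 2·σ_2 = 6(Δ_1 - Δ_0) = -17
Natural end conditions: σ_0 = σ_2 = 0.
Forward elimination and back-substitution give σ_0 = 0, σ_1 = -17/10, σ_2 = 0.
On [3, 5], g(x) = 6 + 49/30·(x - 3) - 17/20·(x - 3)² + 17/120·(x - 3)³.
With (x - 3) = 1/2: g(7/2) = 2119/320.

6.6219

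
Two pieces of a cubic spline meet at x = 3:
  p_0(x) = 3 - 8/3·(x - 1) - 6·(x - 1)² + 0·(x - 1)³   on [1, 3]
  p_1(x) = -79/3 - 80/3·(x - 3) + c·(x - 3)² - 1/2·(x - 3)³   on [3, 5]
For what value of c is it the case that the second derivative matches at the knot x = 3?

p_0''(x) = -12 + 0·(x - 1), so p_0''(3) = -12. On the right, p_1''(3) = 2c, so c = -6.

-6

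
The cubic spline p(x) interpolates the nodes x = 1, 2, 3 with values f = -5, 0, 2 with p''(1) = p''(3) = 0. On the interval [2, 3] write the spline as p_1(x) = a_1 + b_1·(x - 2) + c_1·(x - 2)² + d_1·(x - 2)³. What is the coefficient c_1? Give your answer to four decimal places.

Put M_i = p'' at the i-th knot. Here h = (1, 1) and Δ = (5, 2), so the interior equations h_(i-1)·M_(i-1) + 2(h_(i-1)+h_i)·M_i + h_i·M_(i+1) = 6(Δ_i − Δ_(i-1)) read
  1·M_0 + 4·M_1 + 1·M_2 = 6(Δ_1 - Δ_0) = -18
Natural end conditions: M_0 = M_2 = 0.
Solving: M_0 = 0, M_1 = -9/2, M_2 = 0.
On [2, 3], with p_1(x) = a_1 + b_1·(x - 2) + c_1·(x - 2)² + d_1·(x - 2)³: c_1 = M_1/2 = -9/4, d_1 = (M_2 - M_1)/(6h_1) = 3/4, b_1 = Δ_1 - h_1(2M_1 + M_2)/6 = 7/2.

-2.2500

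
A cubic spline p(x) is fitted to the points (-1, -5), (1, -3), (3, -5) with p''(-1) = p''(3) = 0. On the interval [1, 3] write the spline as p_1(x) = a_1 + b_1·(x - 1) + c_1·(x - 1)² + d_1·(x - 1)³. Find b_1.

Write M_i for p''(x_i). With h_i = 2, 2 and divided differences Δ_i = 1, -1, the continuity of p' gives the tridiagonal system
  2·M_0 + 8·M_1 + 2·M_2 = 6(Δ_1 - Δ_0) = -12
Natural end conditions: M_0 = M_2 = 0.
Solving: M_0 = 0, M_1 = -3/2, M_2 = 0.
On [1, 3], with p_1(x) = a_1 + b_1·(x - 1) + c_1·(x - 1)² + d_1·(x - 1)³: c_1 = M_1/2 = -3/4, d_1 = (M_2 - M_1)/(6h_1) = 1/8, b_1 = Δ_1 - h_1(2M_1 + M_2)/6 = 0.

0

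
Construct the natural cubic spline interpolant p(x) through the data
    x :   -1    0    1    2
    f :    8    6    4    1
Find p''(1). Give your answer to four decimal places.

-1.6000

Write σ_i for p''(x_i). With h_i = 1, 1, 1 and divided differences Δ_i = -2, -2, -3, the continuity of p' gives the tridiagonal system
  1·σ_0 + 4·σ_1 + 1·σ_2 = 6(Δ_1 - Δ_0) = 0
  1·σ_1 + 4·σ_2 + 1·σ_3 = 6(Δ_2 - Δ_1) = -6
Natural end conditions: σ_0 = σ_3 = 0.
Hence σ_0 = 0, σ_1 = 2/5, σ_2 = -8/5, σ_3 = 0.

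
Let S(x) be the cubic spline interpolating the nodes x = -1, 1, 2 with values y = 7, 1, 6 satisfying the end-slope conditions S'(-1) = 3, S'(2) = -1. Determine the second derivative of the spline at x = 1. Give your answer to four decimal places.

18.6667

Let M_i = S''(x_i). Step sizes h_i = 2, 1; slopes of the chords Δ_i = (y_(i+1) - y_i)/h_i = -3, 5.
  2·M_0 + 6·M_1 + 1·M_2 = 6(Δ_1 - Δ_0) = 48
Clamped end conditions give two more equations: 2h_0·M_0 + h_0·M_1 = 6(Δ_0 - S'(-1)) = -36 and h_1·M_1 + 2h_1·M_2 = 6(S'(2) - Δ_1) = -36.
Solving: M_0 = -55/3, M_1 = 56/3, M_2 = -82/3.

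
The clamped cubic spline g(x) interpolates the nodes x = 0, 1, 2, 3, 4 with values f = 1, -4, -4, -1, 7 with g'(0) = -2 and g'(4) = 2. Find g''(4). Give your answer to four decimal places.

-25.1429

Write M_i for g''(x_i). With h_i = 1, 1, 1, 1 and divided differences Δ_i = -5, 0, 3, 8, the continuity of g' gives the tridiagonal system
  1·M_0 + 4·M_1 + 1·M_2 = 6(Δ_1 - Δ_0) = 30
  1·M_1 + 4·M_2 + 1·M_3 = 6(Δ_2 - Δ_1) = 18
  1·M_2 + 4·M_3 + 1·M_4 = 6(Δ_3 - Δ_2) = 30
Clamped end conditions give two more equations: 2h_0·M_0 + h_0·M_1 = 6(Δ_0 - g'(0)) = -18 and h_3·M_3 + 2h_3·M_4 = 6(g'(4) - Δ_3) = -36.
Solving: M_0 = -104/7, M_1 = 82/7, M_2 = -2, M_3 = 100/7, M_4 = -176/7.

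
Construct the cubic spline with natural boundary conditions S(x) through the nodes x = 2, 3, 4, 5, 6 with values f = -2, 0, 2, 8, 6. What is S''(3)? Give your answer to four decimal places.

-2.5714

Put m_i = S'' at the i-th knot. Here h = (1, 1, 1, 1) and Δ = (2, 2, 6, -2), so the interior equations h_(i-1)·m_(i-1) + 2(h_(i-1)+h_i)·m_i + h_i·m_(i+1) = 6(Δ_i − Δ_(i-1)) read
  1·m_0 + 4·m_1 + 1·m_2 = 6(Δ_1 - Δ_0) = 0
  1·m_1 + 4·m_2 + 1·m_3 = 6(Δ_2 - Δ_1) = 24
  1·m_2 + 4·m_3 + 1·m_4 = 6(Δ_3 - Δ_2) = -48
Natural end conditions: m_0 = m_4 = 0.
Solving: m_0 = 0, m_1 = -18/7, m_2 = 72/7, m_3 = -102/7, m_4 = 0.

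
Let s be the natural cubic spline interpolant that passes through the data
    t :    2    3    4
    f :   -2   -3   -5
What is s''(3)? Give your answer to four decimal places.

Write m_i for s''(x_i). With h_i = 1, 1 and divided differences Δ_i = -1, -2, the continuity of s' gives the tridiagonal system
  1·m_0 + 4·m_1 + 1·m_2 = 6(Δ_1 - Δ_0) = -6
Natural end conditions: m_0 = m_2 = 0.
Solving the tridiagonal system: m_0 = 0, m_1 = -3/2, m_2 = 0.

-1.5000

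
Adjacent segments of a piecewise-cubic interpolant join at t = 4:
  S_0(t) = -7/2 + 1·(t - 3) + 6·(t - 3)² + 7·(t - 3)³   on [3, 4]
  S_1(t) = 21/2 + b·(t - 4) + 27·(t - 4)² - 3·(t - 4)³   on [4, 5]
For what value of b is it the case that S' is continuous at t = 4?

S_0'(t) = 1 + 12·(t - 3) + 21·(t - 3)², so S_0'(4) = 34. On the right, S_1'(4) = b, so b = 34.

34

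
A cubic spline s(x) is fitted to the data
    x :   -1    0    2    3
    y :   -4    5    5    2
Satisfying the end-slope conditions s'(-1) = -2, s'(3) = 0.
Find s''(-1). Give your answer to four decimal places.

41.0857

Put M_i = s'' at the i-th knot. Here h = (1, 2, 1) and Δ = (9, 0, -3), so the interior equations h_(i-1)·M_(i-1) + 2(h_(i-1)+h_i)·M_i + h_i·M_(i+1) = 6(Δ_i − Δ_(i-1)) read
  1·M_0 + 6·M_1 + 2·M_2 = 6(Δ_1 - Δ_0) = -54
  2·M_1 + 6·M_2 + 1·M_3 = 6(Δ_2 - Δ_1) = -18
Clamped end conditions give two more equations: 2h_0·M_0 + h_0·M_1 = 6(Δ_0 - s'(-1)) = 66 and h_2·M_2 + 2h_2·M_3 = 6(s'(3) - Δ_2) = 18.
Hence M_0 = 1438/35, M_1 = -566/35, M_2 = 34/35, M_3 = 298/35.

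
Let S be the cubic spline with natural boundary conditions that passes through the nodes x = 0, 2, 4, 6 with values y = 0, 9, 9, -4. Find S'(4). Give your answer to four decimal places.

Put m_i = S'' at the i-th knot. Here h = (2, 2, 2) and Δ = (9/2, 0, -13/2), so the interior equations h_(i-1)·m_(i-1) + 2(h_(i-1)+h_i)·m_i + h_i·m_(i+1) = 6(Δ_i − Δ_(i-1)) read
  2·m_0 + 8·m_1 + 2·m_2 = 6(Δ_1 - Δ_0) = -27
  2·m_1 + 8·m_2 + 2·m_3 = 6(Δ_2 - Δ_1) = -39
Natural end conditions: m_0 = m_3 = 0.
Solving the tridiagonal system: m_0 = 0, m_1 = -23/10, m_2 = -43/10, m_3 = 0.
On [4, 6], S'(x) = b_2 + 2c_2·(x - 4) + 3d_2·(x - 4)² with b_2 = Δ_2 - h_2(2m_2 + m_3)/6 = -109/30, c_2 = m_2/2 = -43/20, d_2 = (m_3 - m_2)/(6h_2) = 43/120. So S'(4) = -109/30.

-3.6333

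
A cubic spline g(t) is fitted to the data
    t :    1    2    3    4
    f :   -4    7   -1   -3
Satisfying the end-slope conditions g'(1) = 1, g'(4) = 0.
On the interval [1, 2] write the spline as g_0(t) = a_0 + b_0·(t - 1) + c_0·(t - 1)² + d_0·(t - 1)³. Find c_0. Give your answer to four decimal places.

Write m_i for g''(x_i). With h_i = 1, 1, 1 and divided differences Δ_i = 11, -8, -2, the continuity of g' gives the tridiagonal system
  1·m_0 + 4·m_1 + 1·m_2 = 6(Δ_1 - Δ_0) = -114
  1·m_1 + 4·m_2 + 1·m_3 = 6(Δ_2 - Δ_1) = 36
Clamped end conditions give two more equations: 2h_0·m_0 + h_0·m_1 = 6(Δ_0 - g'(1)) = 60 and h_2·m_2 + 2h_2·m_3 = 6(g'(4) - Δ_2) = 12.
Solving: m_0 = 806/15, m_1 = -712/15, m_2 = 332/15, m_3 = -76/15.
On [1, 2], with g_0(t) = a_0 + b_0·(t - 1) + c_0·(t - 1)² + d_0·(t - 1)³: c_0 = m_0/2 = 403/15, d_0 = (m_1 - m_0)/(6h_0) = -253/15, b_0 = Δ_0 - h_0(2m_0 + m_1)/6 = 1.

26.8667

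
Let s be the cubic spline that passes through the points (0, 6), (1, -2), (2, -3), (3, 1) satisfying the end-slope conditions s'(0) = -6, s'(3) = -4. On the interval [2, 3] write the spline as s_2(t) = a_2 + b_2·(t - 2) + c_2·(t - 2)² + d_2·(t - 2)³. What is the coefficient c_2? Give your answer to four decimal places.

6.2667

Let σ_i = s''(x_i). Step sizes h_i = 1, 1, 1; slopes of the chords Δ_i = (y_(i+1) - y_i)/h_i = -8, -1, 4.
  1·σ_0 + 4·σ_1 + 1·σ_2 = 6(Δ_1 - Δ_0) = 42
  1·σ_1 + 4·σ_2 + 1·σ_3 = 6(Δ_2 - Δ_1) = 30
Clamped end conditions give two more equations: 2h_0·σ_0 + h_0·σ_1 = 6(Δ_0 - s'(0)) = -12 and h_2·σ_2 + 2h_2·σ_3 = 6(s'(3) - Δ_2) = -48.
Hence σ_0 = -166/15, σ_1 = 152/15, σ_2 = 188/15, σ_3 = -454/15.
On [2, 3], with s_2(t) = a_2 + b_2·(t - 2) + c_2·(t - 2)² + d_2·(t - 2)³: c_2 = σ_2/2 = 94/15, d_2 = (σ_3 - σ_2)/(6h_2) = -107/15, b_2 = Δ_2 - h_2(2σ_2 + σ_3)/6 = 73/15.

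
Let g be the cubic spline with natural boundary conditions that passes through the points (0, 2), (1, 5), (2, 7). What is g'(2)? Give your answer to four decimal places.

With M_i denoting the second derivative at x_i, h_i = 1, 1, and Δ_i = (y_(i+1) − y_i)/h_i = 3, 2:
  1·M_0 + 4·M_1 + 1·M_2 = 6(Δ_1 - Δ_0) = -6
Natural end conditions: M_0 = M_2 = 0.
Solving: M_0 = 0, M_1 = -3/2, M_2 = 0.
On [1, 2], g'(x) = b_1 + 2c_1·(x - 1) + 3d_1·(x - 1)² with b_1 = Δ_1 - h_1(2M_1 + M_2)/6 = 5/2, c_1 = M_1/2 = -3/4, d_1 = (M_2 - M_1)/(6h_1) = 1/4. So g'(2) = 7/4.

1.7500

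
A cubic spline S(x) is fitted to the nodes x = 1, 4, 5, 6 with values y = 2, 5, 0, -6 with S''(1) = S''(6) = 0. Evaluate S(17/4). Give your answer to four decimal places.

4.0086

Put M_i = S'' at the i-th knot. Here h = (3, 1, 1) and Δ = (1, -5, -6), so the interior equations h_(i-1)·M_(i-1) + 2(h_(i-1)+h_i)·M_i + h_i·M_(i+1) = 6(Δ_i − Δ_(i-1)) read
  3·M_0 + 8·M_1 + 1·M_2 = 6(Δ_1 - Δ_0) = -36
  1·M_1 + 4·M_2 + 1·M_3 = 6(Δ_2 - Δ_1) = -6
Natural end conditions: M_0 = M_3 = 0.
Solving the tridiagonal system: M_0 = 0, M_1 = -138/31, M_2 = -12/31, M_3 = 0.
On [4, 5], S(x) = 5 - 107/31·(x - 4) - 69/31·(x - 4)² + 21/31·(x - 4)³.
With (x - 4) = 1/4: S(17/4) = 7953/1984.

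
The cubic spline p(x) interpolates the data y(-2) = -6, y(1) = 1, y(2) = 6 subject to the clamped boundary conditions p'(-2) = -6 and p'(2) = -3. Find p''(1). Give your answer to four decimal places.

2.5000

Write M_i for p''(x_i). With h_i = 3, 1 and divided differences Δ_i = 7/3, 5, the continuity of p' gives the tridiagonal system
  3·M_0 + 8·M_1 + 1·M_2 = 6(Δ_1 - Δ_0) = 16
Clamped end conditions give two more equations: 2h_0·M_0 + h_0·M_1 = 6(Δ_0 - p'(-2)) = 50 and h_1·M_1 + 2h_1·M_2 = 6(p'(2) - Δ_1) = -48.
Solving: M_0 = 85/12, M_1 = 5/2, M_2 = -101/4.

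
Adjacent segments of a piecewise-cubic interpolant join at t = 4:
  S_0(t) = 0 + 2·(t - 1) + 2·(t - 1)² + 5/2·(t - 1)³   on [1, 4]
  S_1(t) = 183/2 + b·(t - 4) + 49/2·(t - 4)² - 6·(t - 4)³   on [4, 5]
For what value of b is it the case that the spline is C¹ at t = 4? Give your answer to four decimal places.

81.5000

S_0'(t) = 2 + 4·(t - 1) + 15/2·(t - 1)², so S_0'(4) = 163/2. On the right, S_1'(4) = b, so b = 163/2.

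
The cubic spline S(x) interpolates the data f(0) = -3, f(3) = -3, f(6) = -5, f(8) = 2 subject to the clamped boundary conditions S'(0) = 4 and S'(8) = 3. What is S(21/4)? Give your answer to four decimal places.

-5.9328

Let M_i = S''(x_i). Step sizes h_i = 3, 3, 2; slopes of the chords Δ_i = (y_(i+1) - y_i)/h_i = 0, -2/3, 7/2.
  3·M_0 + 12·M_1 + 3·M_2 = 6(Δ_1 - Δ_0) = -4
  3·M_1 + 10·M_2 + 2·M_3 = 6(Δ_2 - Δ_1) = 25
Clamped end conditions give two more equations: 2h_0·M_0 + h_0·M_1 = 6(Δ_0 - S'(0)) = -24 and h_2·M_2 + 2h_2·M_3 = 6(S'(8) - Δ_2) = -3.
Solving the tridiagonal system: M_0 = -451/114, M_1 = -5/57, M_2 = 113/38, M_3 = -85/38.
On [3, 6], S(x) = -3 - 157/76·(x - 3) - 5/114·(x - 3)² + 349/2052·(x - 3)³.
With (x - 3) = 9/4: S(21/4) = -28857/4864.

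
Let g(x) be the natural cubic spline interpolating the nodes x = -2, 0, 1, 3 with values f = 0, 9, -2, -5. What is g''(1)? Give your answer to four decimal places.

Write M_i for g''(x_i). With h_i = 2, 1, 2 and divided differences Δ_i = 9/2, -11, -3/2, the continuity of g' gives the tridiagonal system
  2·M_0 + 6·M_1 + 1·M_2 = 6(Δ_1 - Δ_0) = -93
  1·M_1 + 6·M_2 + 2·M_3 = 6(Δ_2 - Δ_1) = 57
Natural end conditions: M_0 = M_3 = 0.
Forward elimination and back-substitution give M_0 = 0, M_1 = -123/7, M_2 = 87/7, M_3 = 0.

12.4286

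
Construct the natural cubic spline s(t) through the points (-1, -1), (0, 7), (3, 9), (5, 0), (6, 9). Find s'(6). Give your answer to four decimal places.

Write M_i for s''(x_i). With h_i = 1, 3, 2, 1 and divided differences Δ_i = 8, 2/3, -9/2, 9, the continuity of s' gives the tridiagonal system
  1·M_0 + 8·M_1 + 3·M_2 = 6(Δ_1 - Δ_0) = -44
  3·M_1 + 10·M_2 + 2·M_3 = 6(Δ_2 - Δ_1) = -31
  2·M_2 + 6·M_3 + 1·M_4 = 6(Δ_3 - Δ_2) = 81
Natural end conditions: M_0 = M_4 = 0.
Solving: M_0 = 0, M_1 = -710/197, M_2 = -996/197, M_3 = 5983/394, M_4 = 0.
On [5, 6], s'(t) = b_3 + 2c_3·(t - 5) + 3d_3·(t - 5)² with b_3 = Δ_3 - h_3(2M_3 + M_4)/6 = 4655/1182, c_3 = M_3/2 = 5983/788, d_3 = (M_4 - M_3)/(6h_3) = -5983/2364. So s'(6) = 27259/2364.

11.5309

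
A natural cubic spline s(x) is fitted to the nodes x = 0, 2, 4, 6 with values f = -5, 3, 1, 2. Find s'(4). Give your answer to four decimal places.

Let m_i = s''(x_i). Step sizes h_i = 2, 2, 2; slopes of the chords Δ_i = (y_(i+1) - y_i)/h_i = 4, -1, 1/2.
  2·m_0 + 8·m_1 + 2·m_2 = 6(Δ_1 - Δ_0) = -30
  2·m_1 + 8·m_2 + 2·m_3 = 6(Δ_2 - Δ_1) = 9
Natural end conditions: m_0 = m_3 = 0.
Hence m_0 = 0, m_1 = -43/10, m_2 = 11/5, m_3 = 0.
On [4, 6], s'(x) = b_2 + 2c_2·(x - 4) + 3d_2·(x - 4)² with b_2 = Δ_2 - h_2(2m_2 + m_3)/6 = -29/30, c_2 = m_2/2 = 11/10, d_2 = (m_3 - m_2)/(6h_2) = -11/60. So s'(4) = -29/30.

-0.9667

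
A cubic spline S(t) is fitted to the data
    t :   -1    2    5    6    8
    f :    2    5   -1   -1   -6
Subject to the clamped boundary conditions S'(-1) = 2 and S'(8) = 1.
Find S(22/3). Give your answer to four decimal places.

-5.2062

Write m_i for S''(x_i). With h_i = 3, 3, 1, 2 and divided differences Δ_i = 1, -2, 0, -5/2, the continuity of S' gives the tridiagonal system
  3·m_0 + 12·m_1 + 3·m_2 = 6(Δ_1 - Δ_0) = -18
  3·m_1 + 8·m_2 + 1·m_3 = 6(Δ_2 - Δ_1) = 12
  1·m_2 + 6·m_3 + 2·m_4 = 6(Δ_3 - Δ_2) = -15
Clamped end conditions give two more equations: 2h_0·m_0 + h_0·m_1 = 6(Δ_0 - S'(-1)) = -6 and h_3·m_3 + 2h_3·m_4 = 6(S'(8) - Δ_3) = 21.
Forward elimination and back-substitution give m_0 = 25/162, m_1 = -187/81, m_2 = 499/162, m_3 = -463/81, m_4 = 2627/324.
On [6, 8], S(t) = -1 - 451/324·(t - 6) - 463/162·(t - 6)² + 1493/1296·(t - 6)³.
With (t - 6) = 4/3: S(22/3) = -11386/2187.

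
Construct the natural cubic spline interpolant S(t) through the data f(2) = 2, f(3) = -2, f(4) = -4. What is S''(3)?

With M_i denoting the second derivative at x_i, h_i = 1, 1, and Δ_i = (y_(i+1) − y_i)/h_i = -4, -2:
  1·M_0 + 4·M_1 + 1·M_2 = 6(Δ_1 - Δ_0) = 12
Natural end conditions: M_0 = M_2 = 0.
Solving: M_0 = 0, M_1 = 3, M_2 = 0.

3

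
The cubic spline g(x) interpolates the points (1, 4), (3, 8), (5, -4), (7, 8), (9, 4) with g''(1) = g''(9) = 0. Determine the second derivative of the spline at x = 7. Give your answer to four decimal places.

-9.4286

Let M_i = g''(x_i). Step sizes h_i = 2, 2, 2, 2; slopes of the chords Δ_i = (y_(i+1) - y_i)/h_i = 2, -6, 6, -2.
  2·M_0 + 8·M_1 + 2·M_2 = 6(Δ_1 - Δ_0) = -48
  2·M_1 + 8·M_2 + 2·M_3 = 6(Δ_2 - Δ_1) = 72
  2·M_2 + 8·M_3 + 2·M_4 = 6(Δ_3 - Δ_2) = -48
Natural end conditions: M_0 = M_4 = 0.
Solving the tridiagonal system: M_0 = 0, M_1 = -66/7, M_2 = 96/7, M_3 = -66/7, M_4 = 0.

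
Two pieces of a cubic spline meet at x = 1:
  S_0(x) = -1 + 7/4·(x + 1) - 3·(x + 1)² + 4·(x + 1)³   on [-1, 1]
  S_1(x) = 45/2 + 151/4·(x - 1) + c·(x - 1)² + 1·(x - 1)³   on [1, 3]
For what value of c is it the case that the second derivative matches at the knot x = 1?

21

S_0''(x) = -6 + 24·(x + 1), so S_0''(1) = 42. On the right, S_1''(1) = 2c, so c = 21.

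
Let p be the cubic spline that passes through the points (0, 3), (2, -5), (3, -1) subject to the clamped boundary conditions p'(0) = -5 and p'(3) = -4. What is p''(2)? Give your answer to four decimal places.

15.3333

Put M_i = p'' at the i-th knot. Here h = (2, 1) and Δ = (-4, 4), so the interior equations h_(i-1)·M_(i-1) + 2(h_(i-1)+h_i)·M_i + h_i·M_(i+1) = 6(Δ_i − Δ_(i-1)) read
  2·M_0 + 6·M_1 + 1·M_2 = 6(Δ_1 - Δ_0) = 48
Clamped end conditions give two more equations: 2h_0·M_0 + h_0·M_1 = 6(Δ_0 - p'(0)) = 6 and h_1·M_1 + 2h_1·M_2 = 6(p'(3) - Δ_1) = -48.
Forward elimination and back-substitution give M_0 = -37/6, M_1 = 46/3, M_2 = -95/3.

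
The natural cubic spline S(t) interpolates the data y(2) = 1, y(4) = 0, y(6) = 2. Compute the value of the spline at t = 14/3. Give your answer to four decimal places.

0.3889

With M_i denoting the second derivative at x_i, h_i = 2, 2, and Δ_i = (y_(i+1) − y_i)/h_i = -1/2, 1:
  2·M_0 + 8·M_1 + 2·M_2 = 6(Δ_1 - Δ_0) = 9
Natural end conditions: M_0 = M_2 = 0.
Forward elimination and back-substitution give M_0 = 0, M_1 = 9/8, M_2 = 0.
On [4, 6], S(t) = 0 + 1/4·(t - 4) + 9/16·(t - 4)² - 3/32·(t - 4)³.
With (t - 4) = 2/3: S(14/3) = 7/18.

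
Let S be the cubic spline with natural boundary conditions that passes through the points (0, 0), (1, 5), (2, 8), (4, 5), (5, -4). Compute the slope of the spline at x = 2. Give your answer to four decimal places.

1.9836

Write σ_i for S''(x_i). With h_i = 1, 1, 2, 1 and divided differences Δ_i = 5, 3, -3/2, -9, the continuity of S' gives the tridiagonal system
  1·σ_0 + 4·σ_1 + 1·σ_2 = 6(Δ_1 - Δ_0) = -12
  1·σ_1 + 6·σ_2 + 2·σ_3 = 6(Δ_2 - Δ_1) = -27
  2·σ_2 + 6·σ_3 + 1·σ_4 = 6(Δ_3 - Δ_2) = -45
Natural end conditions: σ_0 = σ_4 = 0.
Hence σ_0 = 0, σ_1 = -156/61, σ_2 = -108/61, σ_3 = -843/122, σ_4 = 0.
On [2, 4], S'(x) = b_2 + 2c_2·(x - 2) + 3d_2·(x - 2)² with b_2 = Δ_2 - h_2(2σ_2 + σ_3)/6 = 121/61, c_2 = σ_2/2 = -54/61, d_2 = (σ_3 - σ_2)/(6h_2) = -209/488. So S'(2) = 121/61.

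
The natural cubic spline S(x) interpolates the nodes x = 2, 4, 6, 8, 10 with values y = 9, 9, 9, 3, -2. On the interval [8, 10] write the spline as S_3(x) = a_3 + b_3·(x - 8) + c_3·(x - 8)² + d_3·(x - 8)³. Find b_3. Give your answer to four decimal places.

-3.1964

Write M_i for S''(x_i). With h_i = 2, 2, 2, 2 and divided differences Δ_i = 0, 0, -3, -5/2, the continuity of S' gives the tridiagonal system
  2·M_0 + 8·M_1 + 2·M_2 = 6(Δ_1 - Δ_0) = 0
  2·M_1 + 8·M_2 + 2·M_3 = 6(Δ_2 - Δ_1) = -18
  2·M_2 + 8·M_3 + 2·M_4 = 6(Δ_3 - Δ_2) = 3
Natural end conditions: M_0 = M_4 = 0.
Forward elimination and back-substitution give M_0 = 0, M_1 = 75/112, M_2 = -75/28, M_3 = 117/112, M_4 = 0.
On [8, 10], with S_3(x) = a_3 + b_3·(x - 8) + c_3·(x - 8)² + d_3·(x - 8)³: c_3 = M_3/2 = 117/224, d_3 = (M_4 - M_3)/(6h_3) = -39/448, b_3 = Δ_3 - h_3(2M_3 + M_4)/6 = -179/56.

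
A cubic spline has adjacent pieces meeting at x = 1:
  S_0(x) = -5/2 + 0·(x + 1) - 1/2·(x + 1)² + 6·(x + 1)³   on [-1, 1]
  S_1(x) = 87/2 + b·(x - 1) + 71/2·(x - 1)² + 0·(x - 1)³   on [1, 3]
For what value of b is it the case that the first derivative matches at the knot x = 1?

S_0'(x) = 0 - 1·(x + 1) + 18·(x + 1)², so S_0'(1) = 70. On the right, S_1'(1) = b, so b = 70.

70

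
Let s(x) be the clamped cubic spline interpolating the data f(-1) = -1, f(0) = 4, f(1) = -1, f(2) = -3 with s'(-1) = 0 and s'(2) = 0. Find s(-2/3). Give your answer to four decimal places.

0.1926

Write σ_i for s''(x_i). With h_i = 1, 1, 1 and divided differences Δ_i = 5, -5, -2, the continuity of s' gives the tridiagonal system
  1·σ_0 + 4·σ_1 + 1·σ_2 = 6(Δ_1 - Δ_0) = -60
  1·σ_1 + 4·σ_2 + 1·σ_3 = 6(Δ_2 - Δ_1) = 18
Clamped end conditions give two more equations: 2h_0·σ_0 + h_0·σ_1 = 6(Δ_0 - s'(-1)) = 30 and h_2·σ_2 + 2h_2·σ_3 = 6(s'(2) - Δ_2) = 12.
Hence σ_0 = 136/5, σ_1 = -122/5, σ_2 = 52/5, σ_3 = 4/5.
On [-1, 0], s(x) = -1 + 0·(x + 1) + 68/5·(x + 1)² - 43/5·(x + 1)³.
With (x + 1) = 1/3: s(-2/3) = 26/135.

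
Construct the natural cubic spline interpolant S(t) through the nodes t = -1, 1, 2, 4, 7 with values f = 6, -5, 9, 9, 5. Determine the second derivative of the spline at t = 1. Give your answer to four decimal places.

Write σ_i for S''(x_i). With h_i = 2, 1, 2, 3 and divided differences Δ_i = -11/2, 14, 0, -4/3, the continuity of S' gives the tridiagonal system
  2·σ_0 + 6·σ_1 + 1·σ_2 = 6(Δ_1 - Δ_0) = 117
  1·σ_1 + 6·σ_2 + 2·σ_3 = 6(Δ_2 - Δ_1) = -84
  2·σ_2 + 10·σ_3 + 3·σ_4 = 6(Δ_3 - Δ_2) = -8
Natural end conditions: σ_0 = σ_4 = 0.
Solving: σ_0 = 0, σ_1 = 3688/163, σ_2 = -3057/163, σ_3 = 481/163, σ_4 = 0.

22.6258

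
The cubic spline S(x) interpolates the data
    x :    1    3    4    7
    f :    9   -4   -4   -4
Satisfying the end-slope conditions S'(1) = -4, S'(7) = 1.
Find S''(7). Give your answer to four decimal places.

1.9762

Let m_i = S''(x_i). Step sizes h_i = 2, 1, 3; slopes of the chords Δ_i = (y_(i+1) - y_i)/h_i = -13/2, 0, 0.
  2·m_0 + 6·m_1 + 1·m_2 = 6(Δ_1 - Δ_0) = 39
  1·m_1 + 8·m_2 + 3·m_3 = 6(Δ_2 - Δ_1) = 0
Clamped end conditions give two more equations: 2h_0·m_0 + h_0·m_1 = 6(Δ_0 - S'(1)) = -15 and h_2·m_2 + 2h_2·m_3 = 6(S'(7) - Δ_2) = 6.
Forward elimination and back-substitution give m_0 = -361/42, m_1 = 407/42, m_2 = -41/21, m_3 = 83/42.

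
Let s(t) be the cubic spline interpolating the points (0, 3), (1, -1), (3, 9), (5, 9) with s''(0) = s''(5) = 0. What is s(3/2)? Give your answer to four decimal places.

0.0767

With M_i denoting the second derivative at x_i, h_i = 1, 2, 2, and Δ_i = (y_(i+1) − y_i)/h_i = -4, 5, 0:
  1·M_0 + 6·M_1 + 2·M_2 = 6(Δ_1 - Δ_0) = 54
  2·M_1 + 8·M_2 + 2·M_3 = 6(Δ_2 - Δ_1) = -30
Natural end conditions: M_0 = M_3 = 0.
Solving: M_0 = 0, M_1 = 123/11, M_2 = -72/11, M_3 = 0.
On [1, 3], s(t) = -1 - 3/11·(t - 1) + 123/22·(t - 1)² - 65/44·(t - 1)³.
With (t - 1) = 1/2: s(3/2) = 27/352.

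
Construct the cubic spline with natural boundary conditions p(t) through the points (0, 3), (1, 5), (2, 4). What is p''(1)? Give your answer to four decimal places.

-4.5000

With M_i denoting the second derivative at x_i, h_i = 1, 1, and Δ_i = (y_(i+1) − y_i)/h_i = 2, -1:
  1·M_0 + 4·M_1 + 1·M_2 = 6(Δ_1 - Δ_0) = -18
Natural end conditions: M_0 = M_2 = 0.
Solving the tridiagonal system: M_0 = 0, M_1 = -9/2, M_2 = 0.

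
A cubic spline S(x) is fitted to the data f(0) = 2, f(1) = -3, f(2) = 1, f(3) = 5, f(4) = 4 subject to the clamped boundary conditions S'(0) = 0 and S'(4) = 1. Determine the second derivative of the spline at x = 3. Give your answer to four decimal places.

Put m_i = S'' at the i-th knot. Here h = (1, 1, 1, 1) and Δ = (-5, 4, 4, -1), so the interior equations h_(i-1)·m_(i-1) + 2(h_(i-1)+h_i)·m_i + h_i·m_(i+1) = 6(Δ_i − Δ_(i-1)) read
  1·m_0 + 4·m_1 + 1·m_2 = 6(Δ_1 - Δ_0) = 54
  1·m_1 + 4·m_2 + 1·m_3 = 6(Δ_2 - Δ_1) = 0
  1·m_2 + 4·m_3 + 1·m_4 = 6(Δ_3 - Δ_2) = -30
Clamped end conditions give two more equations: 2h_0·m_0 + h_0·m_1 = 6(Δ_0 - S'(0)) = -30 and h_3·m_3 + 2h_3·m_4 = 6(S'(4) - Δ_3) = 12.
Hence m_0 = -101/4, m_1 = 41/2, m_2 = -11/4, m_3 = -19/2, m_4 = 43/4.

-9.5000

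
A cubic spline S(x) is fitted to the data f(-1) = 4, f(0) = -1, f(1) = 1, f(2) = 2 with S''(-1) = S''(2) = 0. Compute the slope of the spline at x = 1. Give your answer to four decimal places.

Write M_i for S''(x_i). With h_i = 1, 1, 1 and divided differences Δ_i = -5, 2, 1, the continuity of S' gives the tridiagonal system
  1·M_0 + 4·M_1 + 1·M_2 = 6(Δ_1 - Δ_0) = 42
  1·M_1 + 4·M_2 + 1·M_3 = 6(Δ_2 - Δ_1) = -6
Natural end conditions: M_0 = M_3 = 0.
Solving: M_0 = 0, M_1 = 58/5, M_2 = -22/5, M_3 = 0.
On [1, 2], S'(x) = b_2 + 2c_2·(x - 1) + 3d_2·(x - 1)² with b_2 = Δ_2 - h_2(2M_2 + M_3)/6 = 37/15, c_2 = M_2/2 = -11/5, d_2 = (M_3 - M_2)/(6h_2) = 11/15. So S'(1) = 37/15.

2.4667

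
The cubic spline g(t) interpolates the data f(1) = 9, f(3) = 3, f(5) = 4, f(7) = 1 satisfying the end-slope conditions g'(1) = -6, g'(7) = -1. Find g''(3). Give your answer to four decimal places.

2.4667

Put σ_i = g'' at the i-th knot. Here h = (2, 2, 2) and Δ = (-3, 1/2, -3/2), so the interior equations h_(i-1)·σ_(i-1) + 2(h_(i-1)+h_i)·σ_i + h_i·σ_(i+1) = 6(Δ_i − Δ_(i-1)) read
  2·σ_0 + 8·σ_1 + 2·σ_2 = 6(Δ_1 - Δ_0) = 21
  2·σ_1 + 8·σ_2 + 2·σ_3 = 6(Δ_2 - Δ_1) = -12
Clamped end conditions give two more equations: 2h_0·σ_0 + h_0·σ_1 = 6(Δ_0 - g'(1)) = 18 and h_2·σ_2 + 2h_2·σ_3 = 6(g'(7) - Δ_2) = 3.
Hence σ_0 = 49/15, σ_1 = 37/15, σ_2 = -79/30, σ_3 = 31/15.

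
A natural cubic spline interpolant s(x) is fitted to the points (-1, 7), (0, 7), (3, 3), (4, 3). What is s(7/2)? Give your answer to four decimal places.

2.9000

With σ_i denoting the second derivative at x_i, h_i = 1, 3, 1, and Δ_i = (y_(i+1) − y_i)/h_i = 0, -4/3, 0:
  1·σ_0 + 8·σ_1 + 3·σ_2 = 6(Δ_1 - Δ_0) = -8
  3·σ_1 + 8·σ_2 + 1·σ_3 = 6(Δ_2 - Δ_1) = 8
Natural end conditions: σ_0 = σ_3 = 0.
Solving the tridiagonal system: σ_0 = 0, σ_1 = -8/5, σ_2 = 8/5, σ_3 = 0.
On [3, 4], s(x) = 3 - 8/15·(x - 3) + 4/5·(x - 3)² - 4/15·(x - 3)³.
With (x - 3) = 1/2: s(7/2) = 29/10.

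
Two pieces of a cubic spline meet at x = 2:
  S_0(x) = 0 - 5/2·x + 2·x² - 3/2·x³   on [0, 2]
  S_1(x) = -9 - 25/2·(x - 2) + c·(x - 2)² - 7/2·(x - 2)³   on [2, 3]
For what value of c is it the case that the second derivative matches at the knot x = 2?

S_0''(x) = 4 - 9·x, so S_0''(2) = -14. On the right, S_1''(2) = 2c, so c = -7.

-7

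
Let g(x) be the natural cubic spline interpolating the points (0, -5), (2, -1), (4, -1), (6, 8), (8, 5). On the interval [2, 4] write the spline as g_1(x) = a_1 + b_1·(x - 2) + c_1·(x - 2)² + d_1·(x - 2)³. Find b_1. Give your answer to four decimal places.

Let σ_i = g''(x_i). Step sizes h_i = 2, 2, 2, 2; slopes of the chords Δ_i = (y_(i+1) - y_i)/h_i = 2, 0, 9/2, -3/2.
  2·σ_0 + 8·σ_1 + 2·σ_2 = 6(Δ_1 - Δ_0) = -12
  2·σ_1 + 8·σ_2 + 2·σ_3 = 6(Δ_2 - Δ_1) = 27
  2·σ_2 + 8·σ_3 + 2·σ_4 = 6(Δ_3 - Δ_2) = -36
Natural end conditions: σ_0 = σ_4 = 0.
Solving: σ_0 = 0, σ_1 = -81/28, σ_2 = 39/7, σ_3 = -165/28, σ_4 = 0.
On [2, 4], with g_1(x) = a_1 + b_1·(x - 2) + c_1·(x - 2)² + d_1·(x - 2)³: c_1 = σ_1/2 = -81/56, d_1 = (σ_2 - σ_1)/(6h_1) = 79/112, b_1 = Δ_1 - h_1(2σ_1 + σ_2)/6 = 1/14.

0.0714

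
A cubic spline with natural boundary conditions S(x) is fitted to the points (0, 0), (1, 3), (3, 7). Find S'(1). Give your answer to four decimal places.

2.6667

Let M_i = S''(x_i). Step sizes h_i = 1, 2; slopes of the chords Δ_i = (y_(i+1) - y_i)/h_i = 3, 2.
  1·M_0 + 6·M_1 + 2·M_2 = 6(Δ_1 - Δ_0) = -6
Natural end conditions: M_0 = M_2 = 0.
Solving: M_0 = 0, M_1 = -1, M_2 = 0.
On [1, 3], S'(x) = b_1 + 2c_1·(x - 1) + 3d_1·(x - 1)² with b_1 = Δ_1 - h_1(2M_1 + M_2)/6 = 8/3, c_1 = M_1/2 = -1/2, d_1 = (M_2 - M_1)/(6h_1) = 1/12. So S'(1) = 8/3.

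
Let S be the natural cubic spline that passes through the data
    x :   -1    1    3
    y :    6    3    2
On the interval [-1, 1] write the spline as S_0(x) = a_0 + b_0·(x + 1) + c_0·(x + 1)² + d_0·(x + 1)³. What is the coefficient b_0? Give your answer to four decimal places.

Put M_i = S'' at the i-th knot. Here h = (2, 2) and Δ = (-3/2, -1/2), so the interior equations h_(i-1)·M_(i-1) + 2(h_(i-1)+h_i)·M_i + h_i·M_(i+1) = 6(Δ_i − Δ_(i-1)) read
  2·M_0 + 8·M_1 + 2·M_2 = 6(Δ_1 - Δ_0) = 6
Natural end conditions: M_0 = M_2 = 0.
Hence M_0 = 0, M_1 = 3/4, M_2 = 0.
On [-1, 1], with S_0(x) = a_0 + b_0·(x + 1) + c_0·(x + 1)² + d_0·(x + 1)³: c_0 = M_0/2 = 0, d_0 = (M_1 - M_0)/(6h_0) = 1/16, b_0 = Δ_0 - h_0(2M_0 + M_1)/6 = -7/4.

-1.7500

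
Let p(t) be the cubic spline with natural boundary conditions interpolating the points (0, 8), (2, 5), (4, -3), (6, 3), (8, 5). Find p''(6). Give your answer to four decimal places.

With m_i denoting the second derivative at x_i, h_i = 2, 2, 2, 2, and Δ_i = (y_(i+1) − y_i)/h_i = -3/2, -4, 3, 1:
  2·m_0 + 8·m_1 + 2·m_2 = 6(Δ_1 - Δ_0) = -15
  2·m_1 + 8·m_2 + 2·m_3 = 6(Δ_2 - Δ_1) = 42
  2·m_2 + 8·m_3 + 2·m_4 = 6(Δ_3 - Δ_2) = -12
Natural end conditions: m_0 = m_4 = 0.
Forward elimination and back-substitution give m_0 = 0, m_1 = -405/112, m_2 = 195/28, m_3 = -363/112, m_4 = 0.

-3.2411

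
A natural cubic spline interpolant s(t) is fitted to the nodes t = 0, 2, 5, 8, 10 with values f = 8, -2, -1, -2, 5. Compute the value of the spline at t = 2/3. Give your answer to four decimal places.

3.9155

With M_i denoting the second derivative at x_i, h_i = 2, 3, 3, 2, and Δ_i = (y_(i+1) − y_i)/h_i = -5, 1/3, -1/3, 7/2:
  2·M_0 + 10·M_1 + 3·M_2 = 6(Δ_1 - Δ_0) = 32
  3·M_1 + 12·M_2 + 3·M_3 = 6(Δ_2 - Δ_1) = -4
  3·M_2 + 10·M_3 + 2·M_4 = 6(Δ_3 - Δ_2) = 23
Natural end conditions: M_0 = M_4 = 0.
Solving the tridiagonal system: M_0 = 0, M_1 = 1293/340, M_2 = -205/102, M_3 = 987/340, M_4 = 0.
On [0, 2], s(t) = 8 - 2131/340·t + 0·t² + 431/1360·t³.
With t = 2/3: s(2/3) = 8986/2295.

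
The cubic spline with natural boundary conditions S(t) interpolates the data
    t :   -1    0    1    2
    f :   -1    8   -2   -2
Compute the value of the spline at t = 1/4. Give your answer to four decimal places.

With σ_i denoting the second derivative at x_i, h_i = 1, 1, 1, and Δ_i = (y_(i+1) − y_i)/h_i = 9, -10, 0:
  1·σ_0 + 4·σ_1 + 1·σ_2 = 6(Δ_1 - Δ_0) = -114
  1·σ_1 + 4·σ_2 + 1·σ_3 = 6(Δ_2 - Δ_1) = 60
Natural end conditions: σ_0 = σ_3 = 0.
Solving the tridiagonal system: σ_0 = 0, σ_1 = -172/5, σ_2 = 118/5, σ_3 = 0.
On [0, 1], S(t) = 8 - 37/15·t - 86/5·t² + 29/3·t³.
With t = 1/4: S(1/4) = 2067/320.

6.4594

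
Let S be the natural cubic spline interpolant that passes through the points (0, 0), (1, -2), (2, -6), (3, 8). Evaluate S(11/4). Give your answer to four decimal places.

3.3438

Let M_i = S''(x_i). Step sizes h_i = 1, 1, 1; slopes of the chords Δ_i = (y_(i+1) - y_i)/h_i = -2, -4, 14.
  1·M_0 + 4·M_1 + 1·M_2 = 6(Δ_1 - Δ_0) = -12
  1·M_1 + 4·M_2 + 1·M_3 = 6(Δ_2 - Δ_1) = 108
Natural end conditions: M_0 = M_3 = 0.
Hence M_0 = 0, M_1 = -52/5, M_2 = 148/5, M_3 = 0.
On [2, 3], S(t) = -6 + 62/15·(t - 2) + 74/5·(t - 2)² - 74/15·(t - 2)³.
With (t - 2) = 3/4: S(11/4) = 107/32.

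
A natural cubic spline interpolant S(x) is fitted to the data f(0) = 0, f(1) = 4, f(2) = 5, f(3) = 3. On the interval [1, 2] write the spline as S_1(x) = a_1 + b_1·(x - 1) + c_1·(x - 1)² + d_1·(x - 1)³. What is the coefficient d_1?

With M_i denoting the second derivative at x_i, h_i = 1, 1, 1, and Δ_i = (y_(i+1) − y_i)/h_i = 4, 1, -2:
  1·M_0 + 4·M_1 + 1·M_2 = 6(Δ_1 - Δ_0) = -18
  1·M_1 + 4·M_2 + 1·M_3 = 6(Δ_2 - Δ_1) = -18
Natural end conditions: M_0 = M_3 = 0.
Solving: M_0 = 0, M_1 = -18/5, M_2 = -18/5, M_3 = 0.
On [1, 2], with S_1(x) = a_1 + b_1·(x - 1) + c_1·(x - 1)² + d_1·(x - 1)³: c_1 = M_1/2 = -9/5, d_1 = (M_2 - M_1)/(6h_1) = 0, b_1 = Δ_1 - h_1(2M_1 + M_2)/6 = 14/5.

0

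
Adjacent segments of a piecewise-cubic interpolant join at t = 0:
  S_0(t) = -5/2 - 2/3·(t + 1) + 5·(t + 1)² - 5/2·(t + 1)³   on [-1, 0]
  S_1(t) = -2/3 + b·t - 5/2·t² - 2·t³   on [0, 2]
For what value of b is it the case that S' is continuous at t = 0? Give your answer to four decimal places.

S_0'(t) = -2/3 + 10·(t + 1) - 15/2·(t + 1)², so S_0'(0) = 11/6. On the right, S_1'(0) = b, so b = 11/6.

1.8333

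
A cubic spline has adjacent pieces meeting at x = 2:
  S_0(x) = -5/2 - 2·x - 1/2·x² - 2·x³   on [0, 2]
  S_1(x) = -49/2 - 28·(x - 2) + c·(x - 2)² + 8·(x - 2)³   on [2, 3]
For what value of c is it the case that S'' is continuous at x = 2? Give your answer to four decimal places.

S_0''(x) = -1 - 12·x, so S_0''(2) = -25. On the right, S_1''(2) = 2c, so c = -25/2.

-12.5000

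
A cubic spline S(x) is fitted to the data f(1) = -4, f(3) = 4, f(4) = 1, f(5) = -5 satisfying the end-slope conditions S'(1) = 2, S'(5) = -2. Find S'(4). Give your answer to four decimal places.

Put σ_i = S'' at the i-th knot. Here h = (2, 1, 1) and Δ = (4, -3, -6), so the interior equations h_(i-1)·σ_(i-1) + 2(h_(i-1)+h_i)·σ_i + h_i·σ_(i+1) = 6(Δ_i − Δ_(i-1)) read
  2·σ_0 + 6·σ_1 + 1·σ_2 = 6(Δ_1 - Δ_0) = -42
  1·σ_1 + 4·σ_2 + 1·σ_3 = 6(Δ_2 - Δ_1) = -18
Clamped end conditions give two more equations: 2h_0·σ_0 + h_0·σ_1 = 6(Δ_0 - S'(1)) = 12 and h_2·σ_2 + 2h_2·σ_3 = 6(S'(5) - Δ_2) = 24.
Forward elimination and back-substitution give σ_0 = 79/11, σ_1 = -92/11, σ_2 = -68/11, σ_3 = 166/11.
On [4, 5], S'(x) = b_2 + 2c_2·(x - 4) + 3d_2·(x - 4)² with b_2 = Δ_2 - h_2(2σ_2 + σ_3)/6 = -71/11, c_2 = σ_2/2 = -34/11, d_2 = (σ_3 - σ_2)/(6h_2) = 39/11. So S'(4) = -71/11.

-6.4545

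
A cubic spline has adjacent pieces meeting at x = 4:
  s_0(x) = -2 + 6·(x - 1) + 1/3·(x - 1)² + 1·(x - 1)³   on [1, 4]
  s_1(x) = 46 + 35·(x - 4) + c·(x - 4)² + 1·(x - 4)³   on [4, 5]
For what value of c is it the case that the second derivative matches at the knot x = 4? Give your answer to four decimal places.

s_0''(x) = 2/3 + 6·(x - 1), so s_0''(4) = 56/3. On the right, s_1''(4) = 2c, so c = 28/3.

9.3333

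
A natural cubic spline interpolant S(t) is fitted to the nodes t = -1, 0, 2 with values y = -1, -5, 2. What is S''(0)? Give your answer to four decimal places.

7.5000

With m_i denoting the second derivative at x_i, h_i = 1, 2, and Δ_i = (y_(i+1) − y_i)/h_i = -4, 7/2:
  1·m_0 + 6·m_1 + 2·m_2 = 6(Δ_1 - Δ_0) = 45
Natural end conditions: m_0 = m_2 = 0.
Hence m_0 = 0, m_1 = 15/2, m_2 = 0.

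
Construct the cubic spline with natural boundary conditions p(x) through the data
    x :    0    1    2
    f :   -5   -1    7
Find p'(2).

With m_i denoting the second derivative at x_i, h_i = 1, 1, and Δ_i = (y_(i+1) − y_i)/h_i = 4, 8:
  1·m_0 + 4·m_1 + 1·m_2 = 6(Δ_1 - Δ_0) = 24
Natural end conditions: m_0 = m_2 = 0.
Solving: m_0 = 0, m_1 = 6, m_2 = 0.
On [1, 2], p'(x) = b_1 + 2c_1·(x - 1) + 3d_1·(x - 1)² with b_1 = Δ_1 - h_1(2m_1 + m_2)/6 = 6, c_1 = m_1/2 = 3, d_1 = (m_2 - m_1)/(6h_1) = -1. So p'(2) = 9.

9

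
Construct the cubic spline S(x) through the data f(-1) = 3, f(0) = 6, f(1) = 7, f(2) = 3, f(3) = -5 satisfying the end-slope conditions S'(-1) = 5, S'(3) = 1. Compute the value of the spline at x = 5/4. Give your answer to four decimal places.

6.7433

Write M_i for S''(x_i). With h_i = 1, 1, 1, 1 and divided differences Δ_i = 3, 1, -4, -8, the continuity of S' gives the tridiagonal system
  1·M_0 + 4·M_1 + 1·M_2 = 6(Δ_1 - Δ_0) = -12
  1·M_1 + 4·M_2 + 1·M_3 = 6(Δ_2 - Δ_1) = -30
  1·M_2 + 4·M_3 + 1·M_4 = 6(Δ_3 - Δ_2) = -24
Clamped end conditions give two more equations: 2h_0·M_0 + h_0·M_1 = 6(Δ_0 - S'(-1)) = -12 and h_3·M_3 + 2h_3·M_4 = 6(S'(3) - Δ_3) = 54.
Solving the tridiagonal system: M_0 = -40/7, M_1 = -4/7, M_2 = -4, M_3 = -94/7, M_4 = 236/7.
On [1, 2], S(x) = 7 - 3/7·(x - 1) - 2·(x - 1)² - 11/7·(x - 1)³.
With (x - 1) = 1/4: S(5/4) = 3021/448.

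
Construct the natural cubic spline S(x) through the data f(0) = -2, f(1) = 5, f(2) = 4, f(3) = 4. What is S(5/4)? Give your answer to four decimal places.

5.2844

Put m_i = S'' at the i-th knot. Here h = (1, 1, 1) and Δ = (7, -1, 0), so the interior equations h_(i-1)·m_(i-1) + 2(h_(i-1)+h_i)·m_i + h_i·m_(i+1) = 6(Δ_i − Δ_(i-1)) read
  1·m_0 + 4·m_1 + 1·m_2 = 6(Δ_1 - Δ_0) = -48
  1·m_1 + 4·m_2 + 1·m_3 = 6(Δ_2 - Δ_1) = 6
Natural end conditions: m_0 = m_3 = 0.
Solving the tridiagonal system: m_0 = 0, m_1 = -66/5, m_2 = 24/5, m_3 = 0.
On [1, 2], S(x) = 5 + 13/5·(x - 1) - 33/5·(x - 1)² + 3·(x - 1)³.
With (x - 1) = 1/4: S(5/4) = 1691/320.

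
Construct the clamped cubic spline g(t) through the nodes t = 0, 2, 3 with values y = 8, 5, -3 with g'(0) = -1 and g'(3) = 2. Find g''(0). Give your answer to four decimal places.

6.7500

Let M_i = g''(x_i). Step sizes h_i = 2, 1; slopes of the chords Δ_i = (y_(i+1) - y_i)/h_i = -3/2, -8.
  2·M_0 + 6·M_1 + 1·M_2 = 6(Δ_1 - Δ_0) = -39
Clamped end conditions give two more equations: 2h_0·M_0 + h_0·M_1 = 6(Δ_0 - g'(0)) = -3 and h_1·M_1 + 2h_1·M_2 = 6(g'(3) - Δ_1) = 60.
Solving the tridiagonal system: M_0 = 27/4, M_1 = -15, M_2 = 75/2.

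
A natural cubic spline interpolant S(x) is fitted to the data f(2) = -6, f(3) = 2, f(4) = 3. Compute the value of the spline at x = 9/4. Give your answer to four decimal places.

With M_i denoting the second derivative at x_i, h_i = 1, 1, and Δ_i = (y_(i+1) − y_i)/h_i = 8, 1:
  1·M_0 + 4·M_1 + 1·M_2 = 6(Δ_1 - Δ_0) = -42
Natural end conditions: M_0 = M_2 = 0.
Solving the tridiagonal system: M_0 = 0, M_1 = -21/2, M_2 = 0.
On [2, 3], S(x) = -6 + 39/4·(x - 2) + 0·(x - 2)² - 7/4·(x - 2)³.
With (x - 2) = 1/4: S(9/4) = -919/256.

-3.5898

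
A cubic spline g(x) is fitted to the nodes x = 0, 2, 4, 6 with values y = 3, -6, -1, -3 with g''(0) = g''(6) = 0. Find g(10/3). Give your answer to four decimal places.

-2.8741

Let M_i = g''(x_i). Step sizes h_i = 2, 2, 2; slopes of the chords Δ_i = (y_(i+1) - y_i)/h_i = -9/2, 5/2, -1.
  2·M_0 + 8·M_1 + 2·M_2 = 6(Δ_1 - Δ_0) = 42
  2·M_1 + 8·M_2 + 2·M_3 = 6(Δ_2 - Δ_1) = -21
Natural end conditions: M_0 = M_3 = 0.
Forward elimination and back-substitution give M_0 = 0, M_1 = 63/10, M_2 = -21/5, M_3 = 0.
On [2, 4], g(x) = -6 - 3/10·(x - 2) + 63/20·(x - 2)² - 7/8·(x - 2)³.
With (x - 2) = 4/3: g(10/3) = -388/135.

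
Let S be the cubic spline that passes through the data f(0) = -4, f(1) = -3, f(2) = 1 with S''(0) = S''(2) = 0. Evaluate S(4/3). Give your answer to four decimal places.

-1.9444

Put M_i = S'' at the i-th knot. Here h = (1, 1) and Δ = (1, 4), so the interior equations h_(i-1)·M_(i-1) + 2(h_(i-1)+h_i)·M_i + h_i·M_(i+1) = 6(Δ_i − Δ_(i-1)) read
  1·M_0 + 4·M_1 + 1·M_2 = 6(Δ_1 - Δ_0) = 18
Natural end conditions: M_0 = M_2 = 0.
Hence M_0 = 0, M_1 = 9/2, M_2 = 0.
On [1, 2], S(t) = -3 + 5/2·(t - 1) + 9/4·(t - 1)² - 3/4·(t - 1)³.
With (t - 1) = 1/3: S(4/3) = -35/18.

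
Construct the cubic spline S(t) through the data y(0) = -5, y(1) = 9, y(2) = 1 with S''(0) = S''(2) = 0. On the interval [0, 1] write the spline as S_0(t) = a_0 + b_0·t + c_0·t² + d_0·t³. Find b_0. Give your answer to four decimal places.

Write M_i for S''(x_i). With h_i = 1, 1 and divided differences Δ_i = 14, -8, the continuity of S' gives the tridiagonal system
  1·M_0 + 4·M_1 + 1·M_2 = 6(Δ_1 - Δ_0) = -132
Natural end conditions: M_0 = M_2 = 0.
Solving: M_0 = 0, M_1 = -33, M_2 = 0.
On [0, 1], with S_0(t) = a_0 + b_0·t + c_0·t² + d_0·t³: c_0 = M_0/2 = 0, d_0 = (M_1 - M_0)/(6h_0) = -11/2, b_0 = Δ_0 - h_0(2M_0 + M_1)/6 = 39/2.

19.5000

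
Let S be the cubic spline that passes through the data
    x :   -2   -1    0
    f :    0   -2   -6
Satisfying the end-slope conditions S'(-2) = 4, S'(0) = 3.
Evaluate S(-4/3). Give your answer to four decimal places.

-0.2593

Let σ_i = S''(x_i). Step sizes h_i = 1, 1; slopes of the chords Δ_i = (y_(i+1) - y_i)/h_i = -2, -4.
  1·σ_0 + 4·σ_1 + 1·σ_2 = 6(Δ_1 - Δ_0) = -12
Clamped end conditions give two more equations: 2h_0·σ_0 + h_0·σ_1 = 6(Δ_0 - S'(-2)) = -36 and h_1·σ_1 + 2h_1·σ_2 = 6(S'(0) - Δ_1) = 42.
Forward elimination and back-substitution give σ_0 = -31/2, σ_1 = -5, σ_2 = 47/2.
On [-2, -1], S(x) = 0 + 4·(x + 2) - 31/4·(x + 2)² + 7/4·(x + 2)³.
With (x + 2) = 2/3: S(-4/3) = -7/27.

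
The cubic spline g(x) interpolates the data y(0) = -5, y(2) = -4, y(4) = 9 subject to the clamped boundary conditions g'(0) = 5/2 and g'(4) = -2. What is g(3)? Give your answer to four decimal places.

Let M_i = g''(x_i). Step sizes h_i = 2, 2; slopes of the chords Δ_i = (y_(i+1) - y_i)/h_i = 1/2, 13/2.
  2·M_0 + 8·M_1 + 2·M_2 = 6(Δ_1 - Δ_0) = 36
Clamped end conditions give two more equations: 2h_0·M_0 + h_0·M_1 = 6(Δ_0 - g'(0)) = -12 and h_1·M_1 + 2h_1·M_2 = 6(g'(4) - Δ_1) = -51.
Solving: M_0 = -69/8, M_1 = 45/4, M_2 = -147/8.
On [2, 4], g(x) = -4 + 41/8·(x - 2) + 45/8·(x - 2)² - 79/32·(x - 2)³.
With (x - 2) = 1: g(3) = 137/32.

4.2813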